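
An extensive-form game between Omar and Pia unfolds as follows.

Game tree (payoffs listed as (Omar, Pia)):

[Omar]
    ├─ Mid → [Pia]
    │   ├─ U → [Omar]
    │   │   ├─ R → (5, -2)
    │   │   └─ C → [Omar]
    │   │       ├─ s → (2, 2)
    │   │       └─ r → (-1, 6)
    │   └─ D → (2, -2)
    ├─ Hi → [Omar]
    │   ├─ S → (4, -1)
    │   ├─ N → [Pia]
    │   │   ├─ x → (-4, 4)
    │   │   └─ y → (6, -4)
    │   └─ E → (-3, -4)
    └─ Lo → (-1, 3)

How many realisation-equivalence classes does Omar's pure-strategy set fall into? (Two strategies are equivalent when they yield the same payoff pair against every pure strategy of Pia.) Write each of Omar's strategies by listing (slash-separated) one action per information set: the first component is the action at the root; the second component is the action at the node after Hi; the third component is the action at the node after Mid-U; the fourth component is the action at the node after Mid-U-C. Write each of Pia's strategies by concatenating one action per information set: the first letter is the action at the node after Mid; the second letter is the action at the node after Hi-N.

7

Omar has 36 pure strategies: Mid/S/R/s, Mid/S/R/r, Mid/S/C/s, Mid/S/C/r, Mid/N/R/s, Mid/N/R/r, Mid/N/C/s, Mid/N/C/r, Mid/E/R/s, Mid/E/R/r, Mid/E/C/s, Mid/E/C/r, Hi/S/R/s, Hi/S/R/r, Hi/S/C/s, Hi/S/C/r, Hi/N/R/s, Hi/N/R/r, Hi/N/C/s, Hi/N/C/r, Hi/E/R/s, Hi/E/R/r, Hi/E/C/s, Hi/E/C/r, Lo/S/R/s, Lo/S/R/r, Lo/S/C/s, Lo/S/C/r, Lo/N/R/s, Lo/N/R/r, Lo/N/C/s, Lo/N/C/r, Lo/E/R/s, Lo/E/R/r, Lo/E/C/s, Lo/E/C/r. Columns: Ux, Uy, Dx, Dy.
{Mid/S/R/s, Mid/S/R/r, Mid/N/R/s, Mid/N/R/r, Mid/E/R/s, Mid/E/R/r} → row (5,-2) (5,-2) (2,-2) (2,-2)
{Mid/S/C/s, Mid/N/C/s, Mid/E/C/s} → row (2,2) (2,2) (2,-2) (2,-2)
{Mid/S/C/r, Mid/N/C/r, Mid/E/C/r} → row (-1,6) (-1,6) (2,-2) (2,-2)
{Hi/S/R/s, Hi/S/R/r, Hi/S/C/s, Hi/S/C/r} → row (4,-1) (4,-1) (4,-1) (4,-1)
{Hi/N/R/s, Hi/N/R/r, Hi/N/C/s, Hi/N/C/r} → row (-4,4) (6,-4) (-4,4) (6,-4)
{Hi/E/R/s, Hi/E/R/r, Hi/E/C/s, Hi/E/C/r} → row (-3,-4) (-3,-4) (-3,-4) (-3,-4)
{Lo/S/R/s, Lo/S/R/r, Lo/S/C/s, Lo/S/C/r, Lo/N/R/s, Lo/N/R/r, Lo/N/C/s, Lo/N/C/r, Lo/E/R/s, Lo/E/R/r, Lo/E/C/s, Lo/E/C/r} → row (-1,3) (-1,3) (-1,3) (-1,3)
That's 7 distinct rows out of 36 strategies.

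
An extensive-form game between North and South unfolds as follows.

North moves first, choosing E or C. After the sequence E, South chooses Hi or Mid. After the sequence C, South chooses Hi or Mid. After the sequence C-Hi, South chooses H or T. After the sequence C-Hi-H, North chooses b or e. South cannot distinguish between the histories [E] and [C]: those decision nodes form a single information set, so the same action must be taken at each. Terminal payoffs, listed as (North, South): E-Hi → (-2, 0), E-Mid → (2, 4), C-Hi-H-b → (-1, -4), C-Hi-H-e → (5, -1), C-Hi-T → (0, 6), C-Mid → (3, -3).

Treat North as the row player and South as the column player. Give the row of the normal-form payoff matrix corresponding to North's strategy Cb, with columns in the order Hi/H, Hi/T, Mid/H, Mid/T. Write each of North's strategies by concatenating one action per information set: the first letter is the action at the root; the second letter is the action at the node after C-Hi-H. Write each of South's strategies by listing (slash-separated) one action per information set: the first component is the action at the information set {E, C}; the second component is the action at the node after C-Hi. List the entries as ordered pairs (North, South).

vs Hi/H: North plays C → South plays Hi at [C] → South plays H at [C-Hi] → North plays b at [C-Hi-H] → (-1, -4)
vs Hi/T: North plays C → South plays Hi at [C] → South plays T at [C-Hi] → (0, 6)
vs Mid/H: North plays C → South plays Mid at [C] → (3, -3)
vs Mid/T: North plays C → South plays Mid at [C] → (3, -3)

(-1,-4) (0,6) (3,-3) (3,-3)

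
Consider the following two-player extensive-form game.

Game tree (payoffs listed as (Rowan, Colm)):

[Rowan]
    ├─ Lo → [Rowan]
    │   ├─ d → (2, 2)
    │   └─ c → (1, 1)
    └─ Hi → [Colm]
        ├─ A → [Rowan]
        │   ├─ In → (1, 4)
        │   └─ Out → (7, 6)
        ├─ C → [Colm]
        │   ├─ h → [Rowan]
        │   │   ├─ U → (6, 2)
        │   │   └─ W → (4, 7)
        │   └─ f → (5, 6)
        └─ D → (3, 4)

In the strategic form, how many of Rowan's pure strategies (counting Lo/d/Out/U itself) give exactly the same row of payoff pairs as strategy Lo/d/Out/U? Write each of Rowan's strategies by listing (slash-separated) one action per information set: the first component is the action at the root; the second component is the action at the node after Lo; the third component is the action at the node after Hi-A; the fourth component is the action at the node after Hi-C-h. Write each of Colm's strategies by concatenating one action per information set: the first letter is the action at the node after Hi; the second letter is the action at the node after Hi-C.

Row for Lo/d/Out/U (columns Ah, Af, Ch, Cf, Dh, Df): (2,2) (2,2) (2,2) (2,2) (2,2) (2,2).
Under Lo/d/Out/U, Rowan's choice at the node after Hi-A and at the node after Hi-C-h can never be reached regardless of what Colm does, so varying those choices leaves every outcome unchanged.
Holding the reachable choices fixed and varying the unreachable ones freely already gives 2 × 2 = 4 equivalent strategies.
No other strategy reproduces this row, so those 4 are the full class: Lo/d/In/U, Lo/d/In/W, Lo/d/Out/U, Lo/d/Out/W.

4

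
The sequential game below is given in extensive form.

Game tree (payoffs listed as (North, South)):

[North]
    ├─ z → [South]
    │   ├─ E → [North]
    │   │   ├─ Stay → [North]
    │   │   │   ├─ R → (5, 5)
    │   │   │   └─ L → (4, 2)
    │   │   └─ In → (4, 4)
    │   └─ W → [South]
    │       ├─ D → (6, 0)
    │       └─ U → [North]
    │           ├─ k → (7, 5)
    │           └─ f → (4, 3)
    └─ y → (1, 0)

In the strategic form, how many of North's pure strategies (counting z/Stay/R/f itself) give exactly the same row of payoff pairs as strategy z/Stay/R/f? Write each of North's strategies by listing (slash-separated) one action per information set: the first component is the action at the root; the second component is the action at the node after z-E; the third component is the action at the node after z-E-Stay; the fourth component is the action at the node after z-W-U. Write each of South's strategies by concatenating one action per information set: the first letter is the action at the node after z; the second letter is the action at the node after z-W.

Row for z/Stay/R/f (columns ED, EU, WD, WU): (5,5) (5,5) (6,0) (4,3).
Every one of North's information sets is on the play path for some reply by South when North follows z/Stay/R/f.
Changing the action at any of them therefore changes at least one column, so only z/Stay/R/f itself gives this row.

1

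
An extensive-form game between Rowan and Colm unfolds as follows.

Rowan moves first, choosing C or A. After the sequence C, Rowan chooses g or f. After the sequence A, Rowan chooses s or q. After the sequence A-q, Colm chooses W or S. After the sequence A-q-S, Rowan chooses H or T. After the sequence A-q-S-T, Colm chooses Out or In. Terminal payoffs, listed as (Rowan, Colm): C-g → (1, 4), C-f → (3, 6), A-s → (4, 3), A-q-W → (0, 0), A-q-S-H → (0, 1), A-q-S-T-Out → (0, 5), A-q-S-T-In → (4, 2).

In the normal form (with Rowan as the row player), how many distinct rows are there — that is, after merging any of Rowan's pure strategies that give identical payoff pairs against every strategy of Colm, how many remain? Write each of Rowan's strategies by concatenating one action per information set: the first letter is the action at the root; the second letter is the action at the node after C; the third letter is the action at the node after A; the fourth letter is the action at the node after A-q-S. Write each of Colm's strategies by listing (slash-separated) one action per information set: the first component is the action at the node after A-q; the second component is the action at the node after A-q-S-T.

Rowan has 16 pure strategies: CgsH, CgsT, CgqH, CgqT, CfsH, CfsT, CfqH, CfqT, AgsH, AgsT, AgqH, AgqT, AfsH, AfsT, AfqH, AfqT. Columns: W/Out, W/In, S/Out, S/In.
{CgsH, CgsT, CgqH, CgqT} → row (1,4) (1,4) (1,4) (1,4)
{CfsH, CfsT, CfqH, CfqT} → row (3,6) (3,6) (3,6) (3,6)
{AgsH, AgsT, AfsH, AfsT} → row (4,3) (4,3) (4,3) (4,3)
{AgqH, AfqH} → row (0,0) (0,0) (0,1) (0,1)
{AgqT, AfqT} → row (0,0) (0,0) (0,5) (4,2)
That's 5 distinct rows out of 16 strategies.

5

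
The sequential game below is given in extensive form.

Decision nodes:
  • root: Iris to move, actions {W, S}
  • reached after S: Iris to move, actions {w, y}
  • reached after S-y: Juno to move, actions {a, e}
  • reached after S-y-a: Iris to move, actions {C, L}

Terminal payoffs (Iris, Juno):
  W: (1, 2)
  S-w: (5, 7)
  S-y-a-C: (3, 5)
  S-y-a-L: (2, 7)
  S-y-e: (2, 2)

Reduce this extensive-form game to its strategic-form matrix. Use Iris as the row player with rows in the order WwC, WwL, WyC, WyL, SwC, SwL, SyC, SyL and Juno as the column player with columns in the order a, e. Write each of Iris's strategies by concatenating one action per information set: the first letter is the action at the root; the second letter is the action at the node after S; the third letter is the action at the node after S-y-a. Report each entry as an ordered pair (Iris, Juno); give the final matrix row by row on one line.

            a        e
 WwC    (1,2)    (1,2)
 WwL    (1,2)    (1,2)
 WyC    (1,2)    (1,2)
 WyL    (1,2)    (1,2)
 SwC    (5,7)    (5,7)
 SwL    (5,7)    (5,7)
 SyC    (3,5)    (2,2)
 SyL    (2,7)    (2,2)

WwC: (1,2) (1,2) | WwL: (1,2) (1,2) | WyC: (1,2) (1,2) | WyL: (1,2) (1,2) | SwC: (5,7) (5,7) | SwL: (5,7) (5,7) | SyC: (3,5) (2,2) | SyL: (2,7) (2,2)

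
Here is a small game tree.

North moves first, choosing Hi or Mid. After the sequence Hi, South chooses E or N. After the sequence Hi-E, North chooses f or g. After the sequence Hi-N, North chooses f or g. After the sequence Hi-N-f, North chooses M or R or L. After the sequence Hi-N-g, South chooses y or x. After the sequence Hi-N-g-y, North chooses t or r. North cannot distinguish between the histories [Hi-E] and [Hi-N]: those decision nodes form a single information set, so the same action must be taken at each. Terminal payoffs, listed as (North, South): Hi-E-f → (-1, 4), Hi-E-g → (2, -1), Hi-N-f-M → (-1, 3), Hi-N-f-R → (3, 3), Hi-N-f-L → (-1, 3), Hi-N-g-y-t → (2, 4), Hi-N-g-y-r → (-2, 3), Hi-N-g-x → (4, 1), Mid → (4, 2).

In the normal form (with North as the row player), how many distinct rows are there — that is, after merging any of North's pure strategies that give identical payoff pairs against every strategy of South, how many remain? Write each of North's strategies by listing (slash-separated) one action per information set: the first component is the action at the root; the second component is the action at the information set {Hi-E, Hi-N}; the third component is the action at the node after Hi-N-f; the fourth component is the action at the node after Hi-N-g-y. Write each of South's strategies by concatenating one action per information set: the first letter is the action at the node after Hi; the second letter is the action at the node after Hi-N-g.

5

North has 24 pure strategies: Hi/f/M/t, Hi/f/M/r, Hi/f/R/t, Hi/f/R/r, Hi/f/L/t, Hi/f/L/r, Hi/g/M/t, Hi/g/M/r, Hi/g/R/t, Hi/g/R/r, Hi/g/L/t, Hi/g/L/r, Mid/f/M/t, Mid/f/M/r, Mid/f/R/t, Mid/f/R/r, Mid/f/L/t, Mid/f/L/r, Mid/g/M/t, Mid/g/M/r, Mid/g/R/t, Mid/g/R/r, Mid/g/L/t, Mid/g/L/r. Columns: Ey, Ex, Ny, Nx.
{Hi/f/M/t, Hi/f/M/r, Hi/f/L/t, Hi/f/L/r} → row (-1,4) (-1,4) (-1,3) (-1,3)
{Hi/f/R/t, Hi/f/R/r} → row (-1,4) (-1,4) (3,3) (3,3)
{Hi/g/M/t, Hi/g/R/t, Hi/g/L/t} → row (2,-1) (2,-1) (2,4) (4,1)
{Hi/g/M/r, Hi/g/R/r, Hi/g/L/r} → row (2,-1) (2,-1) (-2,3) (4,1)
{Mid/f/M/t, Mid/f/M/r, Mid/f/R/t, Mid/f/R/r, Mid/f/L/t, Mid/f/L/r, Mid/g/M/t, Mid/g/M/r, Mid/g/R/t, Mid/g/R/r, Mid/g/L/t, Mid/g/L/r} → row (4,2) (4,2) (4,2) (4,2)
That's 5 distinct rows out of 24 strategies.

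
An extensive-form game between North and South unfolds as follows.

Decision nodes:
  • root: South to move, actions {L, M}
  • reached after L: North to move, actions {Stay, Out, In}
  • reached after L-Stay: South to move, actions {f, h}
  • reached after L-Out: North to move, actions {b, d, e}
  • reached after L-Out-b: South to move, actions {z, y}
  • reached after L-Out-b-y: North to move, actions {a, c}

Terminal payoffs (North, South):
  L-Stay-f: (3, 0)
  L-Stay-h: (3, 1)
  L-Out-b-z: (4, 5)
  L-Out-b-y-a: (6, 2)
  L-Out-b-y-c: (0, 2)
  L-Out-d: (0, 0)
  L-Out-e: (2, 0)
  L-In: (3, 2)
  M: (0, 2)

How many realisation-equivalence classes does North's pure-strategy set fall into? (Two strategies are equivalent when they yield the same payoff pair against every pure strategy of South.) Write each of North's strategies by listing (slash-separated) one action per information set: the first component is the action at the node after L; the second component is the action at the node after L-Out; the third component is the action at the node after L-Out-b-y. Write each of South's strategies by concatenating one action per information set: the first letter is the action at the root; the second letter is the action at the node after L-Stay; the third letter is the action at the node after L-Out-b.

6

North has 18 pure strategies: Stay/b/a, Stay/b/c, Stay/d/a, Stay/d/c, Stay/e/a, Stay/e/c, Out/b/a, Out/b/c, Out/d/a, Out/d/c, Out/e/a, Out/e/c, In/b/a, In/b/c, In/d/a, In/d/c, In/e/a, In/e/c. Columns: Lfz, Lfy, Lhz, Lhy, Mfz, Mfy, Mhz, Mhy.
{Stay/b/a, Stay/b/c, Stay/d/a, Stay/d/c, Stay/e/a, Stay/e/c} → row (3,0) (3,0) (3,1) (3,1) (0,2) (0,2) (0,2) (0,2)
{Out/b/a} → row (4,5) (6,2) (4,5) (6,2) (0,2) (0,2) (0,2) (0,2)
{Out/b/c} → row (4,5) (0,2) (4,5) (0,2) (0,2) (0,2) (0,2) (0,2)
{Out/d/a, Out/d/c} → row (0,0) (0,0) (0,0) (0,0) (0,2) (0,2) (0,2) (0,2)
{Out/e/a, Out/e/c} → row (2,0) (2,0) (2,0) (2,0) (0,2) (0,2) (0,2) (0,2)
{In/b/a, In/b/c, In/d/a, In/d/c, In/e/a, In/e/c} → row (3,2) (3,2) (3,2) (3,2) (0,2) (0,2) (0,2) (0,2)
That's 6 distinct rows out of 18 strategies.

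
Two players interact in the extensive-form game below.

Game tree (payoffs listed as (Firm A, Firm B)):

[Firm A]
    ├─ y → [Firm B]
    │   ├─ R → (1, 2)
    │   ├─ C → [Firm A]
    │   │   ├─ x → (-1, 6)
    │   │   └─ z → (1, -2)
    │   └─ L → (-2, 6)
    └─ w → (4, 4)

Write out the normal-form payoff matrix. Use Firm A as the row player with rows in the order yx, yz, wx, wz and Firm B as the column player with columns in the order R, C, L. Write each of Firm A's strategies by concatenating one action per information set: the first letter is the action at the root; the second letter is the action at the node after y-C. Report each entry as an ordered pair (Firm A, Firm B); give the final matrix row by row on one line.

Row yx: R→(1,2), C→(-1,6), L→(-2,6)
Row yz: R→(1,2), C→(1,-2), L→(-2,6)
Row wx: R→(4,4), C→(4,4), L→(4,4)
Row wz: R→(4,4), C→(4,4), L→(4,4)

yx: (1,2) (-1,6) (-2,6) | yz: (1,2) (1,-2) (-2,6) | wx: (4,4) (4,4) (4,4) | wz: (4,4) (4,4) (4,4)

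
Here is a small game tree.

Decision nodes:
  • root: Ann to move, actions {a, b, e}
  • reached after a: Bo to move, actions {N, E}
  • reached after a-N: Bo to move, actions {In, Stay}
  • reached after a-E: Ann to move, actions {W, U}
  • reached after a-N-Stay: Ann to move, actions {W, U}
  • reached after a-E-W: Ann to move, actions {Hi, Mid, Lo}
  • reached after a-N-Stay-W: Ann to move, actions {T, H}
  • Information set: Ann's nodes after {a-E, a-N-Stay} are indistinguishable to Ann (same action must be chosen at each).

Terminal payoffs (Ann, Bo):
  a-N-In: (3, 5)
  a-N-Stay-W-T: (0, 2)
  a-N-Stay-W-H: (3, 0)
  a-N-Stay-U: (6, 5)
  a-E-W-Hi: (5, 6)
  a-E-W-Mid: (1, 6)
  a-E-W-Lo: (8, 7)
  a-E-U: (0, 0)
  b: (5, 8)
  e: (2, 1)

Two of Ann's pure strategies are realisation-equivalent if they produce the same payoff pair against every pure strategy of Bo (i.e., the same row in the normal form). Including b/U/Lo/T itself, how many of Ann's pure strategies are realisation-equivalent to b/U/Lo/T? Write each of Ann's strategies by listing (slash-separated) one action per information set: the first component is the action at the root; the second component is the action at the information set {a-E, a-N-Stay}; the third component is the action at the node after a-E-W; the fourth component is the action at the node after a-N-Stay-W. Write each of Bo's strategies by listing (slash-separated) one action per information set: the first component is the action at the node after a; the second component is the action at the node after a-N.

Row for b/U/Lo/T (columns N/In, N/Stay, E/In, E/Stay): (5,8) (5,8) (5,8) (5,8).
Under b/U/Lo/T, Ann's choice at the information set {a-E, a-N-Stay} and at the node after a-E-W and at the node after a-N-Stay-W can never be reached regardless of what Bo does, so varying those choices leaves every outcome unchanged.
Holding the reachable choices fixed and varying the unreachable ones freely already gives 2 × 3 × 2 = 12 equivalent strategies.
No other strategy reproduces this row, so those 12 are the full class: b/W/Hi/T, b/W/Hi/H, b/W/Mid/T, b/W/Mid/H, b/W/Lo/T, b/W/Lo/H, b/U/Hi/T, b/U/Hi/H, b/U/Mid/T, b/U/Mid/H, b/U/Lo/T, b/U/Lo/H.

12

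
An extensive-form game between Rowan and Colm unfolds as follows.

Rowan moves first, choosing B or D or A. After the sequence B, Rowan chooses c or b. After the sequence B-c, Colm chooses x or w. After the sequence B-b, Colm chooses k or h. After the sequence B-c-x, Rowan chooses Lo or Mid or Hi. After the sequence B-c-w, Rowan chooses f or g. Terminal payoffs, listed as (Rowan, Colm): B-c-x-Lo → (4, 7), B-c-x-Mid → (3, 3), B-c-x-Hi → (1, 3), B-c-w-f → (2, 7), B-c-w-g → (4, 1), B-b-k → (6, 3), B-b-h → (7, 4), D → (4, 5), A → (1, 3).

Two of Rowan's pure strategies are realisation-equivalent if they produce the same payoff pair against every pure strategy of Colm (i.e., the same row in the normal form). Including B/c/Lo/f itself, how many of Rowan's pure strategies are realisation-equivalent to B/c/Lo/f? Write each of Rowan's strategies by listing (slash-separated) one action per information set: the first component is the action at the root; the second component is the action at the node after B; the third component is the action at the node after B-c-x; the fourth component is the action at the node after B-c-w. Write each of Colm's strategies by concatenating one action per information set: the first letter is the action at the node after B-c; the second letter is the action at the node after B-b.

1

Row for B/c/Lo/f (columns xk, xh, wk, wh): (4,7) (4,7) (2,7) (2,7).
Every one of Rowan's information sets is on the play path for some reply by Colm when Rowan follows B/c/Lo/f.
Changing the action at any of them therefore changes at least one column, so only B/c/Lo/f itself gives this row.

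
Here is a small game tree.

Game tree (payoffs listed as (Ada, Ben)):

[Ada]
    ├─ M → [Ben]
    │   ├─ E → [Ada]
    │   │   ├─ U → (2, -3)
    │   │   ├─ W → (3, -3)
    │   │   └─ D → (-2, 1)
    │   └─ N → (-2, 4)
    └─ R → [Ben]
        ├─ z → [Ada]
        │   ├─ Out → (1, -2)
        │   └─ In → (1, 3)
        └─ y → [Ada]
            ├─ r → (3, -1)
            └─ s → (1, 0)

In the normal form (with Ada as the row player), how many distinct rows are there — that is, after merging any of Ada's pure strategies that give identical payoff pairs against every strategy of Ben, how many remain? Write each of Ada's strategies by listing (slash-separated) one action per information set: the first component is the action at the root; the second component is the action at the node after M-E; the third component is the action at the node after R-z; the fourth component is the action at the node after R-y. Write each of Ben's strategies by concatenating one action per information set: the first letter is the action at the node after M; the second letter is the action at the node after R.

7

Ada has 24 pure strategies: M/U/Out/r, M/U/Out/s, M/U/In/r, M/U/In/s, M/W/Out/r, M/W/Out/s, M/W/In/r, M/W/In/s, M/D/Out/r, M/D/Out/s, M/D/In/r, M/D/In/s, R/U/Out/r, R/U/Out/s, R/U/In/r, R/U/In/s, R/W/Out/r, R/W/Out/s, R/W/In/r, R/W/In/s, R/D/Out/r, R/D/Out/s, R/D/In/r, R/D/In/s. Columns: Ez, Ey, Nz, Ny.
{M/U/Out/r, M/U/Out/s, M/U/In/r, M/U/In/s} → row (2,-3) (2,-3) (-2,4) (-2,4)
{M/W/Out/r, M/W/Out/s, M/W/In/r, M/W/In/s} → row (3,-3) (3,-3) (-2,4) (-2,4)
{M/D/Out/r, M/D/Out/s, M/D/In/r, M/D/In/s} → row (-2,1) (-2,1) (-2,4) (-2,4)
{R/U/Out/r, R/W/Out/r, R/D/Out/r} → row (1,-2) (3,-1) (1,-2) (3,-1)
{R/U/Out/s, R/W/Out/s, R/D/Out/s} → row (1,-2) (1,0) (1,-2) (1,0)
{R/U/In/r, R/W/In/r, R/D/In/r} → row (1,3) (3,-1) (1,3) (3,-1)
{R/U/In/s, R/W/In/s, R/D/In/s} → row (1,3) (1,0) (1,3) (1,0)
That's 7 distinct rows out of 24 strategies.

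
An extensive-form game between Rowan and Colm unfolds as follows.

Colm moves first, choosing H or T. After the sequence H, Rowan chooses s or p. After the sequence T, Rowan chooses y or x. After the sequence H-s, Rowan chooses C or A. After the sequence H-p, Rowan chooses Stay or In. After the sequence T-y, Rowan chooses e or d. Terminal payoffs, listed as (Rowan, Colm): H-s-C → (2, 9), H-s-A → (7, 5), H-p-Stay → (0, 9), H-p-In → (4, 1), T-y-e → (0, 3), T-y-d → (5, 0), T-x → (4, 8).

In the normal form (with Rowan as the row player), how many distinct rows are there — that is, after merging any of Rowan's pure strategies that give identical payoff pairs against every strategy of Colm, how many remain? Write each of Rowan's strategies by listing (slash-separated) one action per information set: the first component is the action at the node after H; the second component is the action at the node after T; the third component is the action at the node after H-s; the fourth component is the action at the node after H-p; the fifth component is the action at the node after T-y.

Rowan has 32 pure strategies: s/y/C/Stay/e, s/y/C/Stay/d, s/y/C/In/e, s/y/C/In/d, s/y/A/Stay/e, s/y/A/Stay/d, s/y/A/In/e, s/y/A/In/d, s/x/C/Stay/e, s/x/C/Stay/d, s/x/C/In/e, s/x/C/In/d, s/x/A/Stay/e, s/x/A/Stay/d, s/x/A/In/e, s/x/A/In/d, p/y/C/Stay/e, p/y/C/Stay/d, p/y/C/In/e, p/y/C/In/d, p/y/A/Stay/e, p/y/A/Stay/d, p/y/A/In/e, p/y/A/In/d, p/x/C/Stay/e, p/x/C/Stay/d, p/x/C/In/e, p/x/C/In/d, p/x/A/Stay/e, p/x/A/Stay/d, p/x/A/In/e, p/x/A/In/d. Columns: H, T.
{s/y/C/Stay/e, s/y/C/In/e} → row (2,9) (0,3)
{s/y/C/Stay/d, s/y/C/In/d} → row (2,9) (5,0)
{s/y/A/Stay/e, s/y/A/In/e} → row (7,5) (0,3)
{s/y/A/Stay/d, s/y/A/In/d} → row (7,5) (5,0)
{s/x/C/Stay/e, s/x/C/Stay/d, s/x/C/In/e, s/x/C/In/d} → row (2,9) (4,8)
{s/x/A/Stay/e, s/x/A/Stay/d, s/x/A/In/e, s/x/A/In/d} → row (7,5) (4,8)
{p/y/C/Stay/e, p/y/A/Stay/e} → row (0,9) (0,3)
{p/y/C/Stay/d, p/y/A/Stay/d} → row (0,9) (5,0)
{p/y/C/In/e, p/y/A/In/e} → row (4,1) (0,3)
{p/y/C/In/d, p/y/A/In/d} → row (4,1) (5,0)
{p/x/C/Stay/e, p/x/C/Stay/d, p/x/A/Stay/e, p/x/A/Stay/d} → row (0,9) (4,8)
{p/x/C/In/e, p/x/C/In/d, p/x/A/In/e, p/x/A/In/d} → row (4,1) (4,8)
That's 12 distinct rows out of 32 strategies.

12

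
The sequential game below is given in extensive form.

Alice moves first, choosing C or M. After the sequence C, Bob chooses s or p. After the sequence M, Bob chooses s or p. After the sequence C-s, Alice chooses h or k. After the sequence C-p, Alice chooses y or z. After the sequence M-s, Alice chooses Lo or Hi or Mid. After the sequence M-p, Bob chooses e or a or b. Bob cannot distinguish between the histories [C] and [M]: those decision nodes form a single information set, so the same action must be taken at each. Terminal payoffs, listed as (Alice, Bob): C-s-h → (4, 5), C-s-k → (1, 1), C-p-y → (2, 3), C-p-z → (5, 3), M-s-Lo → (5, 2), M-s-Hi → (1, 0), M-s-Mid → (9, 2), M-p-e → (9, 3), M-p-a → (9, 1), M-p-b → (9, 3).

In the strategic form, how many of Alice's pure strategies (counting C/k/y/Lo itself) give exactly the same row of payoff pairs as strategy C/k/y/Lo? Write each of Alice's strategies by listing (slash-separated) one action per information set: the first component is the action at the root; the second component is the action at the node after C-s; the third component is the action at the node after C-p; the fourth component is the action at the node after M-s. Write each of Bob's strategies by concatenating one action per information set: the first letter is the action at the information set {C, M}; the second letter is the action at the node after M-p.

Row for C/k/y/Lo (columns se, sa, sb, pe, pa, pb): (1,1) (1,1) (1,1) (2,3) (2,3) (2,3).
Under C/k/y/Lo, Alice's choice at the node after M-s can never be reached regardless of what Bob does, so varying those choices leaves every outcome unchanged.
Holding the reachable choices fixed and varying the unreachable one freely already gives 3 equivalent strategies.
No other strategy reproduces this row, so those 3 are the full class: C/k/y/Lo, C/k/y/Hi, C/k/y/Mid.

3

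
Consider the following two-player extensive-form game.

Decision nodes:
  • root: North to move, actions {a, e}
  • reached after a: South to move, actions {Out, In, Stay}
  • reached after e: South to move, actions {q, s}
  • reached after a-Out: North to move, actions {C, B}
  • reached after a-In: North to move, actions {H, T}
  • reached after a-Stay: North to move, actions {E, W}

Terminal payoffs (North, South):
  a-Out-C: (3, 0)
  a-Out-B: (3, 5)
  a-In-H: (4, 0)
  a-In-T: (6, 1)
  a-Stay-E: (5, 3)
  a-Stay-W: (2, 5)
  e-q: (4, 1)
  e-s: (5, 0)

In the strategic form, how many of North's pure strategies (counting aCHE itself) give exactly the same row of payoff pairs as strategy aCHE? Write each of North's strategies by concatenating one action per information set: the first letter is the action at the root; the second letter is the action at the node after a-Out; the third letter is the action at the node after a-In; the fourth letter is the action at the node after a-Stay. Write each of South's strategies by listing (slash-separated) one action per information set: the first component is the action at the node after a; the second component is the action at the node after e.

1

Row for aCHE (columns Out/q, Out/s, In/q, In/s, Stay/q, Stay/s): (3,0) (3,0) (4,0) (4,0) (5,3) (5,3).
Every one of North's information sets is on the play path for some reply by South when North follows aCHE.
Changing the action at any of them therefore changes at least one column, so only aCHE itself gives this row.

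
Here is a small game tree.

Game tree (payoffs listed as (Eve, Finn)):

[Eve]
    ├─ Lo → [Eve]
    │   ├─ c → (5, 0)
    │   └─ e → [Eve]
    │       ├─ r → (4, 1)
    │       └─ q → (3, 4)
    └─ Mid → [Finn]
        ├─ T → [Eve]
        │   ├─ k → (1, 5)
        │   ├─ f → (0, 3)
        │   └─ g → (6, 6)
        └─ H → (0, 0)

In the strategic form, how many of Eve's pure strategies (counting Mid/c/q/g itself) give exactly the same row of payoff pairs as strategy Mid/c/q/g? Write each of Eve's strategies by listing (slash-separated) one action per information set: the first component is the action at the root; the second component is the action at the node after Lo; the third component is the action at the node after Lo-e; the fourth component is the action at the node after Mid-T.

Row for Mid/c/q/g (columns T, H): (6,6) (0,0).
Under Mid/c/q/g, Eve's choice at the node after Lo and at the node after Lo-e can never be reached regardless of what Finn does, so varying those choices leaves every outcome unchanged.
Holding the reachable choices fixed and varying the unreachable ones freely already gives 2 × 2 = 4 equivalent strategies.
No other strategy reproduces this row, so those 4 are the full class: Mid/c/r/g, Mid/c/q/g, Mid/e/r/g, Mid/e/q/g.

4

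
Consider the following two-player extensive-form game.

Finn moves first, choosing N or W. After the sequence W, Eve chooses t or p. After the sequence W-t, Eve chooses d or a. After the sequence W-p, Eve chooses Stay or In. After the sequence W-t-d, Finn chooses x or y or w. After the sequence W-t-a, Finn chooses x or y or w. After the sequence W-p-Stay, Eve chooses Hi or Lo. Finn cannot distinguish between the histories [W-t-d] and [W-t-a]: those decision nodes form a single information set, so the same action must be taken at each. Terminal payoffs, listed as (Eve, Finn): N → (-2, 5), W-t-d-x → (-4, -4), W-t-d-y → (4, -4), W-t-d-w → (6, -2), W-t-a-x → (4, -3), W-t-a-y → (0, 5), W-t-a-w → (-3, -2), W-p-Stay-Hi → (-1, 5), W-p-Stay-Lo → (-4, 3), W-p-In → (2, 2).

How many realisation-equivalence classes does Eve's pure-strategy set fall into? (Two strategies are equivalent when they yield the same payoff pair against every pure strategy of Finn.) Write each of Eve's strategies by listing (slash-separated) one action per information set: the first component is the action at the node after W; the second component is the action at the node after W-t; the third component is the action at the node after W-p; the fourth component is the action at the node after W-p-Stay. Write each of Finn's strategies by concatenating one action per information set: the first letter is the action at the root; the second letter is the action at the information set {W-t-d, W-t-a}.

Eve has 16 pure strategies: t/d/Stay/Hi, t/d/Stay/Lo, t/d/In/Hi, t/d/In/Lo, t/a/Stay/Hi, t/a/Stay/Lo, t/a/In/Hi, t/a/In/Lo, p/d/Stay/Hi, p/d/Stay/Lo, p/d/In/Hi, p/d/In/Lo, p/a/Stay/Hi, p/a/Stay/Lo, p/a/In/Hi, p/a/In/Lo. Columns: Nx, Ny, Nw, Wx, Wy, Ww.
{t/d/Stay/Hi, t/d/Stay/Lo, t/d/In/Hi, t/d/In/Lo} → row (-2,5) (-2,5) (-2,5) (-4,-4) (4,-4) (6,-2)
{t/a/Stay/Hi, t/a/Stay/Lo, t/a/In/Hi, t/a/In/Lo} → row (-2,5) (-2,5) (-2,5) (4,-3) (0,5) (-3,-2)
{p/d/Stay/Hi, p/a/Stay/Hi} → row (-2,5) (-2,5) (-2,5) (-1,5) (-1,5) (-1,5)
{p/d/Stay/Lo, p/a/Stay/Lo} → row (-2,5) (-2,5) (-2,5) (-4,3) (-4,3) (-4,3)
{p/d/In/Hi, p/d/In/Lo, p/a/In/Hi, p/a/In/Lo} → row (-2,5) (-2,5) (-2,5) (2,2) (2,2) (2,2)
That's 5 distinct rows out of 16 strategies.

5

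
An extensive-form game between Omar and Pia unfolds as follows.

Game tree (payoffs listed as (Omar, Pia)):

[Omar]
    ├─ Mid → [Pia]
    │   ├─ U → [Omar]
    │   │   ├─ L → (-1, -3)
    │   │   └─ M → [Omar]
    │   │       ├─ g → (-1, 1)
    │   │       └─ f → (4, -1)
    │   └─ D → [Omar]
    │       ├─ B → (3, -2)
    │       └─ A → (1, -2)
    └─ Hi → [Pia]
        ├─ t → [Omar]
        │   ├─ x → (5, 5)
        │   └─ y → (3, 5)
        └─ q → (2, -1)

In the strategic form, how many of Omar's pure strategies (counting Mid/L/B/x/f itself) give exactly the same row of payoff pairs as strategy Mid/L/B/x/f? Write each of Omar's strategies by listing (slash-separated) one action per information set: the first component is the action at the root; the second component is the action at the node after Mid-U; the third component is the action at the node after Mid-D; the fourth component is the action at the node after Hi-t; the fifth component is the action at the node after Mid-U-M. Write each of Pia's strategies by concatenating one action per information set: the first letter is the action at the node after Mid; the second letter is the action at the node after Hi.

4

Row for Mid/L/B/x/f (columns Ut, Uq, Dt, Dq): (-1,-3) (-1,-3) (3,-2) (3,-2).
Under Mid/L/B/x/f, Omar's choice at the node after Hi-t and at the node after Mid-U-M can never be reached regardless of what Pia does, so varying those choices leaves every outcome unchanged.
Holding the reachable choices fixed and varying the unreachable ones freely already gives 2 × 2 = 4 equivalent strategies.
No other strategy reproduces this row, so those 4 are the full class: Mid/L/B/x/g, Mid/L/B/x/f, Mid/L/B/y/g, Mid/L/B/y/f.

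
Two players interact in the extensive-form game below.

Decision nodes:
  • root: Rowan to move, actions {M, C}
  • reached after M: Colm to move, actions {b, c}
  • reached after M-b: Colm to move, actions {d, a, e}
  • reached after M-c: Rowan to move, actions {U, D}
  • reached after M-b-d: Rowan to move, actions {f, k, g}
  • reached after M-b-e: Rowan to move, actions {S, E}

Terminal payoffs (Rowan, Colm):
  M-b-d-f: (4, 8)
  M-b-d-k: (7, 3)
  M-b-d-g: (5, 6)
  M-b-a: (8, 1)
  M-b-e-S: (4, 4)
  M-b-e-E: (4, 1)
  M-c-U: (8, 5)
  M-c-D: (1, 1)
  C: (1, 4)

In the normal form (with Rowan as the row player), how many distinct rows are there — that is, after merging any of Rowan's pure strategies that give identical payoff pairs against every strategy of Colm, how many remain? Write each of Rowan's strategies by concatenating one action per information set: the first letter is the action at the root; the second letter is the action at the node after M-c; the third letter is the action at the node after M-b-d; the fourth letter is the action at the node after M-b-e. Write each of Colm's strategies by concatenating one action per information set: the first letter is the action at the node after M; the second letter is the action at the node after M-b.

Rowan has 24 pure strategies: MUfS, MUfE, MUkS, MUkE, MUgS, MUgE, MDfS, MDfE, MDkS, MDkE, MDgS, MDgE, CUfS, CUfE, CUkS, CUkE, CUgS, CUgE, CDfS, CDfE, CDkS, CDkE, CDgS, CDgE. Columns: bd, ba, be, cd, ca, ce.
{MUfS} → row (4,8) (8,1) (4,4) (8,5) (8,5) (8,5)
{MUfE} → row (4,8) (8,1) (4,1) (8,5) (8,5) (8,5)
{MUkS} → row (7,3) (8,1) (4,4) (8,5) (8,5) (8,5)
{MUkE} → row (7,3) (8,1) (4,1) (8,5) (8,5) (8,5)
{MUgS} → row (5,6) (8,1) (4,4) (8,5) (8,5) (8,5)
{MUgE} → row (5,6) (8,1) (4,1) (8,5) (8,5) (8,5)
{MDfS} → row (4,8) (8,1) (4,4) (1,1) (1,1) (1,1)
{MDfE} → row (4,8) (8,1) (4,1) (1,1) (1,1) (1,1)
{MDkS} → row (7,3) (8,1) (4,4) (1,1) (1,1) (1,1)
{MDkE} → row (7,3) (8,1) (4,1) (1,1) (1,1) (1,1)
{MDgS} → row (5,6) (8,1) (4,4) (1,1) (1,1) (1,1)
{MDgE} → row (5,6) (8,1) (4,1) (1,1) (1,1) (1,1)
{CUfS, CUfE, CUkS, CUkE, CUgS, CUgE, CDfS, CDfE, CDkS, CDkE, CDgS, CDgE} → row (1,4) (1,4) (1,4) (1,4) (1,4) (1,4)
That's 13 distinct rows out of 24 strategies.

13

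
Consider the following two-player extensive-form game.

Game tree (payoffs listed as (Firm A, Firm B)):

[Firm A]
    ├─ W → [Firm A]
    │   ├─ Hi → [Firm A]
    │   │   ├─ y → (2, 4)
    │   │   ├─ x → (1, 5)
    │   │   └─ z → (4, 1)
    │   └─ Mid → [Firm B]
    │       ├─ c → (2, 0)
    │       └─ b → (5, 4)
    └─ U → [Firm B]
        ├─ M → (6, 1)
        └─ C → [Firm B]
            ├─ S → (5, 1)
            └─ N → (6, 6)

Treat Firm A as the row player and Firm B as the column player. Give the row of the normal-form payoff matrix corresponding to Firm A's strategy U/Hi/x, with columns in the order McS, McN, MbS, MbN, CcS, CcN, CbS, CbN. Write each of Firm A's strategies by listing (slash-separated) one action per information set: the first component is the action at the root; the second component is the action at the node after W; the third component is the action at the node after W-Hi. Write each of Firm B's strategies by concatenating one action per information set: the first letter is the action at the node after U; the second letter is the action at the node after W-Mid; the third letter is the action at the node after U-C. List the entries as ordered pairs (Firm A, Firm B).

(6,1) (6,1) (6,1) (6,1) (5,1) (6,6) (5,1) (6,6)

vs McS: Firm A plays U → Firm B plays M at [U] → (6, 1)
vs McN: Firm A plays U → Firm B plays M at [U] → (6, 1)
vs MbS: Firm A plays U → Firm B plays M at [U] → (6, 1)
vs MbN: Firm A plays U → Firm B plays M at [U] → (6, 1)
vs CcS: Firm A plays U → Firm B plays C at [U] → Firm B plays S at [U-C] → (5, 1)
vs CcN: Firm A plays U → Firm B plays C at [U] → Firm B plays N at [U-C] → (6, 6)
vs CbS: Firm A plays U → Firm B plays C at [U] → Firm B plays S at [U-C] → (5, 1)
vs CbN: Firm A plays U → Firm B plays C at [U] → Firm B plays N at [U-C] → (6, 6)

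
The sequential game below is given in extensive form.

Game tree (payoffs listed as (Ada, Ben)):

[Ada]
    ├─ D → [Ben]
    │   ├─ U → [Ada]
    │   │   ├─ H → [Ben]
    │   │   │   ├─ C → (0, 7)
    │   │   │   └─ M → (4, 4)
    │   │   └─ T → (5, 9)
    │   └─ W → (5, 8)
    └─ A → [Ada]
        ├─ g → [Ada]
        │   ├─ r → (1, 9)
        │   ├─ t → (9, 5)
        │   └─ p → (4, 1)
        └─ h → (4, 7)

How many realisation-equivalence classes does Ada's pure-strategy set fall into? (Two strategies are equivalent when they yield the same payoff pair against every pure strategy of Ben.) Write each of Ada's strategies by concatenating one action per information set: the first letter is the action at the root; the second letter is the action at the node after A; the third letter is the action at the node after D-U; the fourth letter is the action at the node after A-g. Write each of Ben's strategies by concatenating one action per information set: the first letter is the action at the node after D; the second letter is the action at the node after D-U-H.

Ada has 24 pure strategies: DgHr, DgHt, DgHp, DgTr, DgTt, DgTp, DhHr, DhHt, DhHp, DhTr, DhTt, DhTp, AgHr, AgHt, AgHp, AgTr, AgTt, AgTp, AhHr, AhHt, AhHp, AhTr, AhTt, AhTp. Columns: UC, UM, WC, WM.
{DgHr, DgHt, DgHp, DhHr, DhHt, DhHp} → row (0,7) (4,4) (5,8) (5,8)
{DgTr, DgTt, DgTp, DhTr, DhTt, DhTp} → row (5,9) (5,9) (5,8) (5,8)
{AgHr, AgTr} → row (1,9) (1,9) (1,9) (1,9)
{AgHt, AgTt} → row (9,5) (9,5) (9,5) (9,5)
{AgHp, AgTp} → row (4,1) (4,1) (4,1) (4,1)
{AhHr, AhHt, AhHp, AhTr, AhTt, AhTp} → row (4,7) (4,7) (4,7) (4,7)
That's 6 distinct rows out of 24 strategies.

6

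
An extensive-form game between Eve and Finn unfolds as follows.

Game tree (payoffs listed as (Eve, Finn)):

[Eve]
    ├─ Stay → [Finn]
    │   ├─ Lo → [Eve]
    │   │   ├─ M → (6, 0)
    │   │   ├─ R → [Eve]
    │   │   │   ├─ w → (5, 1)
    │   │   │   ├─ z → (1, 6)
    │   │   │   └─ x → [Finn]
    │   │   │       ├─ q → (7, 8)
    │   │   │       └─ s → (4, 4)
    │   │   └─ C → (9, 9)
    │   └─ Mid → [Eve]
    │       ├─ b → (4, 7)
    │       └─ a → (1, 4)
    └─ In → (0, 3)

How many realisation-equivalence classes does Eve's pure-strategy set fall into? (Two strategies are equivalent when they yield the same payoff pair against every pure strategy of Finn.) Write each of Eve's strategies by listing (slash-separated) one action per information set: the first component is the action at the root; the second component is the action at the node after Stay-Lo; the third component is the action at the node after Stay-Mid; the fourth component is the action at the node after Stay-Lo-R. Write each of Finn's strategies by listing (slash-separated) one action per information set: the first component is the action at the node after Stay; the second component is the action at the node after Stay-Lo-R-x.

Eve has 36 pure strategies: Stay/M/b/w, Stay/M/b/z, Stay/M/b/x, Stay/M/a/w, Stay/M/a/z, Stay/M/a/x, Stay/R/b/w, Stay/R/b/z, Stay/R/b/x, Stay/R/a/w, Stay/R/a/z, Stay/R/a/x, Stay/C/b/w, Stay/C/b/z, Stay/C/b/x, Stay/C/a/w, Stay/C/a/z, Stay/C/a/x, In/M/b/w, In/M/b/z, In/M/b/x, In/M/a/w, In/M/a/z, In/M/a/x, In/R/b/w, In/R/b/z, In/R/b/x, In/R/a/w, In/R/a/z, In/R/a/x, In/C/b/w, In/C/b/z, In/C/b/x, In/C/a/w, In/C/a/z, In/C/a/x. Columns: Lo/q, Lo/s, Mid/q, Mid/s.
{Stay/M/b/w, Stay/M/b/z, Stay/M/b/x} → row (6,0) (6,0) (4,7) (4,7)
{Stay/M/a/w, Stay/M/a/z, Stay/M/a/x} → row (6,0) (6,0) (1,4) (1,4)
{Stay/R/b/w} → row (5,1) (5,1) (4,7) (4,7)
{Stay/R/b/z} → row (1,6) (1,6) (4,7) (4,7)
{Stay/R/b/x} → row (7,8) (4,4) (4,7) (4,7)
{Stay/R/a/w} → row (5,1) (5,1) (1,4) (1,4)
{Stay/R/a/z} → row (1,6) (1,6) (1,4) (1,4)
{Stay/R/a/x} → row (7,8) (4,4) (1,4) (1,4)
{Stay/C/b/w, Stay/C/b/z, Stay/C/b/x} → row (9,9) (9,9) (4,7) (4,7)
{Stay/C/a/w, Stay/C/a/z, Stay/C/a/x} → row (9,9) (9,9) (1,4) (1,4)
{In/M/b/w, In/M/b/z, In/M/b/x, In/M/a/w, In/M/a/z, In/M/a/x, In/R/b/w, In/R/b/z, In/R/b/x, In/R/a/w, In/R/a/z, In/R/a/x, In/C/b/w, In/C/b/z, In/C/b/x, In/C/a/w, In/C/a/z, In/C/a/x} → row (0,3) (0,3) (0,3) (0,3)
That's 11 distinct rows out of 36 strategies.

11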